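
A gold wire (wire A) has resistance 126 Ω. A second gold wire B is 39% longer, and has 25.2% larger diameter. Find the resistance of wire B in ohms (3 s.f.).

112 Ω

R ∝ L/d², so R_B/R_A = (1 + 39/100) × (1 + 25.2/100)⁻²
= 1.39 × 0.638 = 0.8868
R_B = 0.8868 × 126 = 112 Ω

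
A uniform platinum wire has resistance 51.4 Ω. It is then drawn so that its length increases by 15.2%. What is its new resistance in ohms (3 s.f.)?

k = 1 + 15.2/100 = 1.152; volume constant ⇒ A' = A/k, so R' = k²R.
R' = 1.327 × 51.4 = 68.2 Ω

68.2 Ω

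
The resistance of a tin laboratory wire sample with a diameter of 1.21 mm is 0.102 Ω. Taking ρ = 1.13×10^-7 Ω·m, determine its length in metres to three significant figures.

A = π(d/2)² = π(6.0500e-04 m)² = 1.150e-06 m²
L = RA/ρ = (0.102)(1.150e-06)/(1.13×10^-7) = 1.04 m

1.04 m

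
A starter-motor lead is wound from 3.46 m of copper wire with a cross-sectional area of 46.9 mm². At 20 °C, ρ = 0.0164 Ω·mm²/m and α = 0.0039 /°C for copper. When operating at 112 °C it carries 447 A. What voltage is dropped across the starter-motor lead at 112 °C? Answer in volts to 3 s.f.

0.735 V

ρ = 0.0164 Ω·mm²/m = 1.64×10^-8 Ω·m
A = 46.9 mm² = 4.690e-05 m²
R₍20₎ = ρL/A = (1.64×10^-8)(3.46)/(4.690e-05) = 0.00121 Ω
R₍112₎ = R₍20₎(1 + αΔT) = 0.00121 × (1 + 0.0039×92) = 0.001644 Ω
V = IR = 447 × 0.001644 = 0.735 V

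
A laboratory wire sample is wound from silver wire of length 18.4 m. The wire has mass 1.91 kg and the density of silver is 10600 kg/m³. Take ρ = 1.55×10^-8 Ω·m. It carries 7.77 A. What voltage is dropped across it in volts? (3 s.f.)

A = m/(density·L) = 1.91/(10600×18.4) = 9.7929e-06 m²
R = ρL/A = (1.55×10^-8)(18.4)/(9.7929e-06) = 0.02912 Ω
V = IR = 7.77 × 0.02912 = 0.226 V

0.226 V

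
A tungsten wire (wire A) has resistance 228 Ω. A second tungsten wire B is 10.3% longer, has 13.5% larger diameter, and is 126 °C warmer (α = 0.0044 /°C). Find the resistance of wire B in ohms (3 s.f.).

303 Ω

R ∝ ρL/d² with ρ ∝ (1+αΔT), so R_B/R_A = (1 + 10.3/100) × (1 + 13.5/100)⁻² × (1 + 0.0044×126)
= 1.103 × 0.7763 × 1.554 = 1.331
R_B = 1.331 × 228 = 303 Ω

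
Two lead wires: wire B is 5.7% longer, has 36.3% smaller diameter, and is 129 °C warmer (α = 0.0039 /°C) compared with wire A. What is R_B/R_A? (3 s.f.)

3.92

R ∝ ρL/d² with ρ ∝ (1+αΔT), so R_B/R_A = (1 + 5.7/100) × (1 − 36.3/100)⁻² × (1 + 0.0039×129)
= 1.057 × 2.465 × 1.503 = 3.92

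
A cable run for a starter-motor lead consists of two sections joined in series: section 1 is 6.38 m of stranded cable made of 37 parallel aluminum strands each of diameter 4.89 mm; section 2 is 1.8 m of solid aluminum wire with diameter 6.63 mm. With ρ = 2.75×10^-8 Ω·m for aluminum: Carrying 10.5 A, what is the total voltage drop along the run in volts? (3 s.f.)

0.0177 V

Section 1: A_strand = π(2.4450e-03)² = 1.878e-05 m²; R₁ = ρL/(N·A_s) = (2.75×10^-8)(6.38)/(37×1.878e-05) = 2.525×10^-4 Ω
Section 2: A = π(d/2)² = π(3.3150e-03 m)² = 3.452e-05 m²
R₂ = (2.75×10^-8)(1.8)/(3.452e-05) = 0.001434 Ω
R = R₁ + R₂ = 0.001686 Ω
V = IR = 10.5 × 0.001686 = 0.0177 V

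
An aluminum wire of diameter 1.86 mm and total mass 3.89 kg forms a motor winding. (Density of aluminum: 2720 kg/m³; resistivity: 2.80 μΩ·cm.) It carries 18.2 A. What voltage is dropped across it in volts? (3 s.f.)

ρ = 2.80 μΩ·cm = 2.80×10^-8 Ω·m
A = π(d/2)² = π(9.3000e-04 m)² = 2.7172e-06 m²
L = m/(density·A) = 3.89/(2720×2.7172e-06) = 526.3 m
R = ρL/A = (2.80×10^-8)(526.3)/(2.7172e-06) = 5.424 Ω
V = IR = 18.2 × 5.424 = 98.7 V

98.7 V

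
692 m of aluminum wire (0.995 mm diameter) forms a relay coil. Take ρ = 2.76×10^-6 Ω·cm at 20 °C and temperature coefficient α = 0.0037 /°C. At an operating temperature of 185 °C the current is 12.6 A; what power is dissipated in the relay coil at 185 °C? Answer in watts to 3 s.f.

6280 W

ρ = 2.76×10^-6 Ω·cm = 2.76×10^-8 Ω·m
A = π(d/2)² = π(4.9750e-04 m)² = 7.776e-07 m²
R₍20₎ = ρL/A = (2.76×10^-8)(692)/(7.776e-07) = 24.56 Ω
R₍185₎ = R₍20₎(1 + αΔT) = 24.56 × (1 + 0.0037×165) = 39.56 Ω
P = I²R = (12.6)² × 39.56 = 6280 W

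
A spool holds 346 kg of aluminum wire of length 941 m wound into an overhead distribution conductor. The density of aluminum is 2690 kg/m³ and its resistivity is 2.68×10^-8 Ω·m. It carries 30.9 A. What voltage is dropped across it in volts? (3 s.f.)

A = m/(density·L) = 346/(2690×941) = 1.3669e-04 m²
R = ρL/A = (2.68×10^-8)(941)/(1.3669e-04) = 0.1845 Ω
V = IR = 30.9 × 0.1845 = 5.70 V

5.70 V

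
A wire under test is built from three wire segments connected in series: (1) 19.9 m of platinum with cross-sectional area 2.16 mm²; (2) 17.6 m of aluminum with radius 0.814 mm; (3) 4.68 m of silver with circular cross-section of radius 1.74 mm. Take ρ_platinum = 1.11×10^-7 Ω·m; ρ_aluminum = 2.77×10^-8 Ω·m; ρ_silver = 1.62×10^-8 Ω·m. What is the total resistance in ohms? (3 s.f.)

1.26 Ω

Seg 1: A = 2.16 mm² = 2.160e-06 m²
R_1 = (1.11×10^-7)(19.9)/(2.160e-06) = 1.023 Ω
Seg 2: A = πr² = π(8.1400e-04 m)² = 2.082e-06 m²
R_2 = (2.77×10^-8)(17.6)/(2.082e-06) = 0.2342 Ω
Seg 3: A = πr² = π(1.7400e-03 m)² = 9.511e-06 m²
R_3 = (1.62×10^-8)(4.68)/(9.511e-06) = 0.007971 Ω
R_total = R_1 + R_2 + R_3 = 1.26 Ω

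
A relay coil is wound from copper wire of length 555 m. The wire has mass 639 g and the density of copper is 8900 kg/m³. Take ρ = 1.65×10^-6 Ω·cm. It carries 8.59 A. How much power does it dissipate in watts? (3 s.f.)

ρ = 1.65×10^-6 Ω·cm = 1.65×10^-8 Ω·m
A = m/(density·L) = 0.639/(8900×555) = 1.2937e-07 m²
R = ρL/A = (1.65×10^-8)(555)/(1.2937e-07) = 70.79 Ω
P = I²R = (8.59)² × 70.79 = 5220 W

5220 W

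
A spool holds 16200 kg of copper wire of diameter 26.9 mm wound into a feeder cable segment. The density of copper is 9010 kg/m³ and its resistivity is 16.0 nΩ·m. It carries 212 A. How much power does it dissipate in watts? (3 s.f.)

ρ = 16.0 nΩ·m = 1.60×10^-8 Ω·m
A = π(d/2)² = π(1.3450e-02 m)² = 5.6832e-04 m²
L = m/(density·A) = 16200/(9010×5.6832e-04) = 3164 m
R = ρL/A = (1.60×10^-8)(3164)/(5.6832e-04) = 0.08907 Ω
P = I²R = (212)² × 0.08907 = 4000 W

4000 W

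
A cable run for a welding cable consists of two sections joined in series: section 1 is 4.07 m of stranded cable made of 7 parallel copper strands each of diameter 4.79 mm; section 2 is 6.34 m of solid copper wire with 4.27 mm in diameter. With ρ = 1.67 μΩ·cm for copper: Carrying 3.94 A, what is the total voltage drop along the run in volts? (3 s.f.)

0.0313 V

ρ = 1.67 μΩ·cm = 1.67×10^-8 Ω·m
Section 1: A_strand = π(2.3950e-03)² = 1.802e-05 m²; R₁ = ρL/(N·A_s) = (1.67×10^-8)(4.07)/(7×1.802e-05) = 5.388×10^-4 Ω
Section 2: A = π(d/2)² = π(2.1350e-03 m)² = 1.432e-05 m²
R₂ = (1.67×10^-8)(6.34)/(1.432e-05) = 0.007394 Ω
R = R₁ + R₂ = 0.007933 Ω
V = IR = 3.94 × 0.007933 = 0.0313 V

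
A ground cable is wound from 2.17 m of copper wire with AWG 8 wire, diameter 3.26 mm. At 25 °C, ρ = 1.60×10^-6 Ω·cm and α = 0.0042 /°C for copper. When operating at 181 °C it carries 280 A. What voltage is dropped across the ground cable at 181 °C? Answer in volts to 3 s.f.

1.93 V

ρ = 1.60×10^-6 Ω·cm = 1.60×10^-8 Ω·m
A = π(3.26/2 mm)² = π(1.6300e-03 m)² = 8.347e-06 m²
R₍25₎ = ρL/A = (1.60×10^-8)(2.17)/(8.347e-06) = 0.00416 Ω
R₍181₎ = R₍25₎(1 + αΔT) = 0.00416 × (1 + 0.0042×156) = 0.006885 Ω
V = IR = 280 × 0.006885 = 1.93 V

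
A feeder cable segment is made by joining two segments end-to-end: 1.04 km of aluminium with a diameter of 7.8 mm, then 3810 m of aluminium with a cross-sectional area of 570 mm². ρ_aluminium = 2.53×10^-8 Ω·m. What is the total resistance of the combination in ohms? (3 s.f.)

Segment 1: A = π(d/2)² = π(3.9000e-03 m)² = 4.778e-05 m²
R₁ = ρL/A = (2.53×10^-8)(1040)/(4.778e-05) = 0.5506 Ω
Segment 2: A = 570 mm² = 5.700e-04 m²
R₂ = (2.53×10^-8)(3810)/(5.700e-04) = 0.1691 Ω
R = R₁ + R₂ = 0.720 Ω

0.720 Ω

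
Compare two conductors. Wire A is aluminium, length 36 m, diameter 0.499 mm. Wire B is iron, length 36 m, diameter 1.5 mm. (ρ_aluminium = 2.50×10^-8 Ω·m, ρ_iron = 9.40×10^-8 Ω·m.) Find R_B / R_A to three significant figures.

0.416

R ∝ ρL/d², so R_B/R_A = (ρ_B/ρ_A) × (d_A/d_B)²
= (9.40×10^-8/2.50×10^-8) × (0.499/1.5)² = 0.416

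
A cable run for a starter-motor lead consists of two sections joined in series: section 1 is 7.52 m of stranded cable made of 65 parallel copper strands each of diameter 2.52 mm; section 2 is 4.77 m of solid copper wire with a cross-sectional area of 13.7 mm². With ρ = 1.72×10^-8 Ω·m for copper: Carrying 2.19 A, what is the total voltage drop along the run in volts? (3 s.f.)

Section 1: A_strand = π(1.2600e-03)² = 4.988e-06 m²; R₁ = ρL/(N·A_s) = (1.72×10^-8)(7.52)/(65×4.988e-06) = 3.990×10^-4 Ω
Section 2: A = 13.7 mm² = 1.370e-05 m²
R₂ = (1.72×10^-8)(4.77)/(1.370e-05) = 0.005989 Ω
R = R₁ + R₂ = 0.006388 Ω
V = IR = 2.19 × 0.006388 = 0.0140 V

0.0140 V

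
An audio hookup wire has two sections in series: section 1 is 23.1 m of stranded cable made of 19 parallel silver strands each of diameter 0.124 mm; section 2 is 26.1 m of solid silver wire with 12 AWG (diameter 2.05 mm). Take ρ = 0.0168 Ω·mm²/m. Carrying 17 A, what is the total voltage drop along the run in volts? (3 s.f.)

ρ = 0.0168 Ω·mm²/m = 1.68×10^-8 Ω·m
Section 1: A_strand = π(6.2000e-05)² = 1.208e-08 m²; R₁ = ρL/(N·A_s) = (1.68×10^-8)(23.1)/(19×1.208e-08) = 1.691 Ω
Section 2: A = π(2.05/2 mm)² = π(1.0250e-03 m)² = 3.301e-06 m²
R₂ = (1.68×10^-8)(26.1)/(3.301e-06) = 0.1328 Ω
R = R₁ + R₂ = 1.824 Ω
V = IR = 17 × 1.824 = 31.0 V

31.0 V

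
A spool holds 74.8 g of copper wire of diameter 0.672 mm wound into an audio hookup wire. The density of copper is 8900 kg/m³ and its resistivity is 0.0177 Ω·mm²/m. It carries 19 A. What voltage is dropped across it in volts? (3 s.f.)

ρ = 0.0177 Ω·mm²/m = 1.77×10^-8 Ω·m
A = π(d/2)² = π(3.3600e-04 m)² = 3.5467e-07 m²
L = m/(density·A) = 0.0748/(8900×3.5467e-07) = 23.7 m
R = ρL/A = (1.77×10^-8)(23.7)/(3.5467e-07) = 1.183 Ω
V = IR = 19 × 1.183 = 22.5 V

22.5 V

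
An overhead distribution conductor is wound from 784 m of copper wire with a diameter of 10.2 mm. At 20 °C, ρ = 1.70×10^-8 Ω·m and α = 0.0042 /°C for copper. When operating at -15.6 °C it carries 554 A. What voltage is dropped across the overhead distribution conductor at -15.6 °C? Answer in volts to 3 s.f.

A = π(d/2)² = π(5.1000e-03 m)² = 8.171e-05 m²
R₍20₎ = ρL/A = (1.70×10^-8)(784)/(8.171e-05) = 0.1631 Ω
R₍-15.6₎ = R₍20₎(1 + αΔT) = 0.1631 × (1 + 0.0042×-35.6) = 0.1387 Ω
V = IR = 554 × 0.1387 = 76.9 V

76.9 V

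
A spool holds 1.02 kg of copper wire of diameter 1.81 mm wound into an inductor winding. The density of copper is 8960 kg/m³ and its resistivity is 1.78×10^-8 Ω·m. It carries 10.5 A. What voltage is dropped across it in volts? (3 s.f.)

A = π(d/2)² = π(9.0500e-04 m)² = 2.5730e-06 m²
L = m/(density·A) = 1.02/(8960×2.5730e-06) = 44.24 m
R = ρL/A = (1.78×10^-8)(44.24)/(2.5730e-06) = 0.3061 Ω
V = IR = 10.5 × 0.3061 = 3.21 V

3.21 V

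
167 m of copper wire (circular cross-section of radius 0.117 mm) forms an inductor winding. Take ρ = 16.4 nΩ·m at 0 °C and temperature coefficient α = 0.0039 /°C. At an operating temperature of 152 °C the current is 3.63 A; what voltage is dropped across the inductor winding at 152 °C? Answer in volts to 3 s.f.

368 V

ρ = 16.4 nΩ·m = 1.64×10^-8 Ω·m
A = πr² = π(1.1700e-04 m)² = 4.301e-08 m²
R₍0₎ = ρL/A = (1.64×10^-8)(167)/(4.301e-08) = 63.69 Ω
R₍152₎ = R₍0₎(1 + αΔT) = 63.69 × (1 + 0.0039×152) = 101.4 Ω
V = IR = 3.63 × 101.4 = 368 V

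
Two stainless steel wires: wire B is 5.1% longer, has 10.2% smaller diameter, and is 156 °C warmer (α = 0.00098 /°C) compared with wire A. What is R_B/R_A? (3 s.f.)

1.50

R ∝ ρL/d² with ρ ∝ (1+αΔT), so R_B/R_A = (1 + 5.1/100) × (1 − 10.2/100)⁻² × (1 + 0.00098×156)
= 1.051 × 1.24 × 1.153 = 1.50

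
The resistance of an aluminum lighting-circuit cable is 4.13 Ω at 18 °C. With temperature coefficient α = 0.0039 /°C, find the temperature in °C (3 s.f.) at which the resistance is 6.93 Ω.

R = R₀(1 + α(T − T₀)) ⇒ T = T₀ + (R/R₀ − 1)/α
T = 18 + (6.93/4.13 − 1)/0.0039 = 18 + (0.678)/0.0039 = 192 °C

192 °C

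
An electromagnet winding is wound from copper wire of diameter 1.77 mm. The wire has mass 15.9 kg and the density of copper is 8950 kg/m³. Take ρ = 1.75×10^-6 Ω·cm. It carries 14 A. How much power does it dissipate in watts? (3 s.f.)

1010 W

ρ = 1.75×10^-6 Ω·cm = 1.75×10^-8 Ω·m
A = π(d/2)² = π(8.8500e-04 m)² = 2.4606e-06 m²
L = m/(density·A) = 15.9/(8950×2.4606e-06) = 722 m
R = ρL/A = (1.75×10^-8)(722)/(2.4606e-06) = 5.135 Ω
P = I²R = (14)² × 5.135 = 1010 W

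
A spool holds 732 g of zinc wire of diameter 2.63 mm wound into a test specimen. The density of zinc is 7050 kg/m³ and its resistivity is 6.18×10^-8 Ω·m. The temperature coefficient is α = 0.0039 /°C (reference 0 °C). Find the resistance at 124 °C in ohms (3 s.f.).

A = π(d/2)² = π(1.3150e-03 m)² = 5.4325e-06 m²
L = m/(density·A) = 0.732/(7050×5.4325e-06) = 19.11 m
R = ρL/A = (6.18×10^-8)(19.11)/(5.4325e-06) = 0.2174 Ω
R(124 °C) = 0.2174 × (1 + 0.0039×124) = 0.323 Ω

0.323 Ω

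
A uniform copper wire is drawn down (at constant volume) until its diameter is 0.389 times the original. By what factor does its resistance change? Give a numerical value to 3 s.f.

43.7

Volume constant ⇒ L' = L/r² with r = 0.389. R' = ρL'/A' = ρ(L/r²)/(πr²d₀²/4) = R/r⁴.
Factor = 43.7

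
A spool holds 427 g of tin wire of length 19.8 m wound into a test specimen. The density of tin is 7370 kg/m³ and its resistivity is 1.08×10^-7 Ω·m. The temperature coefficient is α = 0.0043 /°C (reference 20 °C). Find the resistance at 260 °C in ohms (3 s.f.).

1.48 Ω

A = m/(density·L) = 0.427/(7370×19.8) = 2.9261e-06 m²
R = ρL/A = (1.08×10^-7)(19.8)/(2.9261e-06) = 0.7308 Ω
R(260 °C) = 0.7308 × (1 + 0.0043×240) = 1.48 Ω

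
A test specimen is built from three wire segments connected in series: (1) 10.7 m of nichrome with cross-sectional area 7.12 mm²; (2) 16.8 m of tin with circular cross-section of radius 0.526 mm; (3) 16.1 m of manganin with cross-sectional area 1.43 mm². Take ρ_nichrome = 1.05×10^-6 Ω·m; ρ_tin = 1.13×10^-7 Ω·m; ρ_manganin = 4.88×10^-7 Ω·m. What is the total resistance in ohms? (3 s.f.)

9.26 Ω

Seg 1: A = 7.12 mm² = 7.120e-06 m²
R_1 = (1.05×10^-6)(10.7)/(7.120e-06) = 1.578 Ω
Seg 2: A = πr² = π(5.2600e-04 m)² = 8.692e-07 m²
R_2 = (1.13×10^-7)(16.8)/(8.692e-07) = 2.184 Ω
Seg 3: A = 1.43 mm² = 1.430e-06 m²
R_3 = (4.88×10^-7)(16.1)/(1.430e-06) = 5.494 Ω
R_total = R_1 + R_2 + R_3 = 9.26 Ω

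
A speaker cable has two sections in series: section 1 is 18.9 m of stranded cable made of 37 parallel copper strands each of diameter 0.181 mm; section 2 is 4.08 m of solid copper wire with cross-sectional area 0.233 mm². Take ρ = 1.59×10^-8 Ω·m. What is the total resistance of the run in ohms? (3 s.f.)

0.594 Ω

Section 1: A_strand = π(9.0500e-05)² = 2.573e-08 m²; R₁ = ρL/(N·A_s) = (1.59×10^-8)(18.9)/(37×2.573e-08) = 0.3157 Ω
Section 2: A = 0.233 mm² = 2.330e-07 m²
R₂ = (1.59×10^-8)(4.08)/(2.330e-07) = 0.2784 Ω
R = R₁ + R₂ = 0.594 Ω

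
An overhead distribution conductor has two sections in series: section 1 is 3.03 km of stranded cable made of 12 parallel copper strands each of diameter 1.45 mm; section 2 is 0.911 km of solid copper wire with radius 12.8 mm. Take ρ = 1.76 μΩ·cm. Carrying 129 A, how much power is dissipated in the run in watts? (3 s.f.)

ρ = 1.76 μΩ·cm = 1.76×10^-8 Ω·m
Section 1: A_strand = π(7.2500e-04)² = 1.651e-06 m²; R₁ = ρL/(N·A_s) = (1.76×10^-8)(3030)/(12×1.651e-06) = 2.691 Ω
Section 2: A = πr² = π(1.2800e-02 m)² = 5.147e-04 m²
R₂ = (1.76×10^-8)(911)/(5.147e-04) = 0.03115 Ω
R = R₁ + R₂ = 2.722 Ω
P = I²R = (129)² × 2.722 = 45300 W

45300 W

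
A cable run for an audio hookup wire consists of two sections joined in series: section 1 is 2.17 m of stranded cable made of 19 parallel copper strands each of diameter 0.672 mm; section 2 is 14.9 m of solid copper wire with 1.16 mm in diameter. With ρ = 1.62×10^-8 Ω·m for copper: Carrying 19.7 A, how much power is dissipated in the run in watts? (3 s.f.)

Section 1: A_strand = π(3.3600e-04)² = 3.547e-07 m²; R₁ = ρL/(N·A_s) = (1.62×10^-8)(2.17)/(19×3.547e-07) = 0.005217 Ω
Section 2: A = π(d/2)² = π(5.8000e-04 m)² = 1.057e-06 m²
R₂ = (1.62×10^-8)(14.9)/(1.057e-06) = 0.2284 Ω
R = R₁ + R₂ = 0.2336 Ω
P = I²R = (19.7)² × 0.2336 = 90.7 W

90.7 W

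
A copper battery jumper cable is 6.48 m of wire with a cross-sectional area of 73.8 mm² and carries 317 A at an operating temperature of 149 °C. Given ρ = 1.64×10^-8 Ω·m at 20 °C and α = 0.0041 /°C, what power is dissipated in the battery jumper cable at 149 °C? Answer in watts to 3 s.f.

A = 73.8 mm² = 7.380e-05 m²
R₍20₎ = ρL/A = (1.64×10^-8)(6.48)/(7.380e-05) = 0.00144 Ω
R₍149₎ = R₍20₎(1 + αΔT) = 0.00144 × (1 + 0.0041×129) = 0.002202 Ω
P = I²R = (317)² × 0.002202 = 221 W

221 W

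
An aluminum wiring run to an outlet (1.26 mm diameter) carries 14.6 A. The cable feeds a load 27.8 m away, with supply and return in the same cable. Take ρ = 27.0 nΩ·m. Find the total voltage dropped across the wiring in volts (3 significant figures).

ρ = 27.0 nΩ·m = 2.70×10^-8 Ω·m
A = π(d/2)² = π(6.3000e-04 m)² = 1.247e-06 m²
Total conductor length (both ways) L = 2 × 27.8 = 55.6 m
R = ρL/A = (2.70×10^-8)(55.6)/(1.247e-06) = 1.204 Ω
V = IR = 14.6 × 1.204 = 17.6 V

17.6 V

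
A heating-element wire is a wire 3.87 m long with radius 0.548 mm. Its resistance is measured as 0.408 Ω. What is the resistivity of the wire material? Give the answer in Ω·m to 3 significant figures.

A = πr² = π(5.4800e-04 m)² = 9.434e-07 m²
ρ = RA/L = (0.408)(9.434e-07)/(3.87) = 9.95×10^-8 Ω·m

9.95×10^-8 Ω·m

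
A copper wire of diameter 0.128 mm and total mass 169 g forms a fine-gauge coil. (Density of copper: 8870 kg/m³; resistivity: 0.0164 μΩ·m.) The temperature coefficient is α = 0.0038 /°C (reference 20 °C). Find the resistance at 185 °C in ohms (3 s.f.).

3070 Ω

ρ = 0.0164 μΩ·m = 1.64×10^-8 Ω·m
A = π(d/2)² = π(6.4000e-05 m)² = 1.2868e-08 m²
L = m/(density·A) = 0.169/(8870×1.2868e-08) = 1481 m
R = ρL/A = (1.64×10^-8)(1481)/(1.2868e-08) = 1887 Ω
R(185 °C) = 1887 × (1 + 0.0038×165) = 3070 Ω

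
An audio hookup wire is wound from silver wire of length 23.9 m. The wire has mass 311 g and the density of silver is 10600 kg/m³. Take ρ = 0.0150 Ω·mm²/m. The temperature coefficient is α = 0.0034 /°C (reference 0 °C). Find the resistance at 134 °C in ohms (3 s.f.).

ρ = 0.0150 Ω·mm²/m = 1.50×10^-8 Ω·m
A = m/(density·L) = 0.311/(10600×23.9) = 1.2276e-06 m²
R = ρL/A = (1.50×10^-8)(23.9)/(1.2276e-06) = 0.292 Ω
R(134 °C) = 0.292 × (1 + 0.0034×134) = 0.425 Ω

0.425 Ω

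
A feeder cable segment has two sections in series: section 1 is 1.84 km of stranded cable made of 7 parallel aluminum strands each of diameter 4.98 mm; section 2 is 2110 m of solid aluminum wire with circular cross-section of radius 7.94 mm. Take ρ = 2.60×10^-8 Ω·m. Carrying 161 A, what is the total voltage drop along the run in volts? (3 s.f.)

Section 1: A_strand = π(2.4900e-03)² = 1.948e-05 m²; R₁ = ρL/(N·A_s) = (2.60×10^-8)(1840)/(7×1.948e-05) = 0.3509 Ω
Section 2: A = πr² = π(7.9400e-03 m)² = 1.981e-04 m²
R₂ = (2.60×10^-8)(2110)/(1.981e-04) = 0.277 Ω
R = R₁ + R₂ = 0.6279 Ω
V = IR = 161 × 0.6279 = 101 V

101 V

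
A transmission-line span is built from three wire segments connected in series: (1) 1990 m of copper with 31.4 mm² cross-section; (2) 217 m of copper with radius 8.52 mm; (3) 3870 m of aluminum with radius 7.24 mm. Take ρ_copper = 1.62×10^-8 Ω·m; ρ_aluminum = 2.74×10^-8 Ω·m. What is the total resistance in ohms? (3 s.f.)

1.69 Ω

Seg 1: A = 31.4 mm² = 3.140e-05 m²
R_1 = (1.62×10^-8)(1990)/(3.140e-05) = 1.027 Ω
Seg 2: A = πr² = π(8.5200e-03 m)² = 2.280e-04 m²
R_2 = (1.62×10^-8)(217)/(2.280e-04) = 0.01542 Ω
Seg 3: A = πr² = π(7.2400e-03 m)² = 1.647e-04 m²
R_3 = (2.74×10^-8)(3870)/(1.647e-04) = 0.6439 Ω
R_total = R_1 + R_2 + R_3 = 1.69 Ω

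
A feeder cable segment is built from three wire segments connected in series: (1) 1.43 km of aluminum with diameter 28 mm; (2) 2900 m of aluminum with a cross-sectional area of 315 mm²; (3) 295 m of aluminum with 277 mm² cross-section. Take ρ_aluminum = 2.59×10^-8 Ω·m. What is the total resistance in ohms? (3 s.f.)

0.326 Ω

Seg 1: A = π(d/2)² = π(1.4000e-02 m)² = 6.158e-04 m²
R_1 = (2.59×10^-8)(1430)/(6.158e-04) = 0.06015 Ω
Seg 2: A = 315 mm² = 3.150e-04 m²
R_2 = (2.59×10^-8)(2900)/(3.150e-04) = 0.2384 Ω
Seg 3: A = 277 mm² = 2.770e-04 m²
R_3 = (2.59×10^-8)(295)/(2.770e-04) = 0.02758 Ω
R_total = R_1 + R_2 + R_3 = 0.326 Ω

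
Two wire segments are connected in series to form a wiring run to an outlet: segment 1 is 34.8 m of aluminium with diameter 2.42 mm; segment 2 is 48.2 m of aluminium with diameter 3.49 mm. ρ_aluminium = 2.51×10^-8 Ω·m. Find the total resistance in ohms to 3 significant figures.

Segment 1: A = π(d/2)² = π(1.2100e-03 m)² = 4.600e-06 m²
R₁ = ρL/A = (2.51×10^-8)(34.8)/(4.600e-06) = 0.1899 Ω
Segment 2: A = π(d/2)² = π(1.7450e-03 m)² = 9.566e-06 m²
R₂ = (2.51×10^-8)(48.2)/(9.566e-06) = 0.1265 Ω
R = R₁ + R₂ = 0.316 Ω

0.316 Ω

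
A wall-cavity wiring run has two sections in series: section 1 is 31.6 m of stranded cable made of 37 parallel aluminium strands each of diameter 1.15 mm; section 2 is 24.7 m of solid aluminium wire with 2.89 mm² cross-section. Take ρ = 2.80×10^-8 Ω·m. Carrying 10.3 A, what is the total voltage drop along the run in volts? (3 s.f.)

2.70 V

Section 1: A_strand = π(5.7500e-04)² = 1.039e-06 m²; R₁ = ρL/(N·A_s) = (2.80×10^-8)(31.6)/(37×1.039e-06) = 0.02302 Ω
Section 2: A = 2.89 mm² = 2.890e-06 m²
R₂ = (2.80×10^-8)(24.7)/(2.890e-06) = 0.2393 Ω
R = R₁ + R₂ = 0.2623 Ω
V = IR = 10.3 × 0.2623 = 2.70 V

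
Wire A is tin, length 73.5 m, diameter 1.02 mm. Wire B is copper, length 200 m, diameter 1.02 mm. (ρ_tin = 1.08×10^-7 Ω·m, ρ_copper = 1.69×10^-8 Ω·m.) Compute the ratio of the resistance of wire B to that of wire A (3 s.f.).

R ∝ ρL/d², so R_B/R_A = (ρ_B/ρ_A) × (L_B/L_A)
= (1.69×10^-8/1.08×10^-7) × (200/73.5) = 0.426

0.426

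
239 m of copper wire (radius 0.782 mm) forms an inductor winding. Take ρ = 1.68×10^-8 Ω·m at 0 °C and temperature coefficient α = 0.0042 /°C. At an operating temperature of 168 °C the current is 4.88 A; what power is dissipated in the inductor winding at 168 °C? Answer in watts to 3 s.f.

84.9 W

A = πr² = π(7.8200e-04 m)² = 1.921e-06 m²
R₍0₎ = ρL/A = (1.68×10^-8)(239)/(1.921e-06) = 2.09 Ω
R₍168₎ = R₍0₎(1 + αΔT) = 2.09 × (1 + 0.0042×168) = 3.565 Ω
P = I²R = (4.88)² × 3.565 = 84.9 W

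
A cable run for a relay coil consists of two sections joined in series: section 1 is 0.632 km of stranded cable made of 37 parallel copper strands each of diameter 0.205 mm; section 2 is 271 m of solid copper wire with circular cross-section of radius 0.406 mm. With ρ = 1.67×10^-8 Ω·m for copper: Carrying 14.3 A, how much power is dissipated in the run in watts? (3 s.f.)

Section 1: A_strand = π(1.0250e-04)² = 3.301e-08 m²; R₁ = ρL/(N·A_s) = (1.67×10^-8)(632)/(37×3.301e-08) = 8.642 Ω
Section 2: A = πr² = π(4.0600e-04 m)² = 5.178e-07 m²
R₂ = (1.67×10^-8)(271)/(5.178e-07) = 8.739 Ω
R = R₁ + R₂ = 17.38 Ω
P = I²R = (14.3)² × 17.38 = 3550 W

3550 W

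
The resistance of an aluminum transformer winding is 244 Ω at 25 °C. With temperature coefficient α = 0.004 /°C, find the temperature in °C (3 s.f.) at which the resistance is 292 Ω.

74.2 °C

R = R₀(1 + α(T − T₀)) ⇒ T = T₀ + (R/R₀ − 1)/α
T = 25 + (292/244 − 1)/0.004 = 25 + (0.1967)/0.004 = 74.2 °C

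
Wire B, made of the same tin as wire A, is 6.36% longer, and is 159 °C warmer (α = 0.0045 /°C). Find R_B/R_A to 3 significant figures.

1.82

R ∝ ρL/d² with ρ ∝ (1+αΔT), so R_B/R_A = (1 + 6.36/100) × (1 + 0.0045×159)
= 1.064 × 1.716 = 1.82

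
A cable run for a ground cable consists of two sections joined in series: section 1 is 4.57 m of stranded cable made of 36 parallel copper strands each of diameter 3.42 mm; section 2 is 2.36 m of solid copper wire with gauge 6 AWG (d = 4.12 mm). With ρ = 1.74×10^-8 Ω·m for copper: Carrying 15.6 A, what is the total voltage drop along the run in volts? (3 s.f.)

0.0518 V

Section 1: A_strand = π(1.7100e-03)² = 9.186e-06 m²; R₁ = ρL/(N·A_s) = (1.74×10^-8)(4.57)/(36×9.186e-06) = 2.404×10^-4 Ω
Section 2: A = π(4.12/2 mm)² = π(2.0600e-03 m)² = 1.333e-05 m²
R₂ = (1.74×10^-8)(2.36)/(1.333e-05) = 0.00308 Ω
R = R₁ + R₂ = 0.003321 Ω
V = IR = 15.6 × 0.003321 = 0.0518 V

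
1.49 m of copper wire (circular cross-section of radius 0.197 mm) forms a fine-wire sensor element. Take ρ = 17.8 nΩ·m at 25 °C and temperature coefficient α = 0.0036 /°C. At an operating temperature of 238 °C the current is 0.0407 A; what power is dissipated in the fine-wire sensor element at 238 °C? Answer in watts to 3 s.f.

6.37×10^-4 W

ρ = 17.8 nΩ·m = 1.78×10^-8 Ω·m
A = πr² = π(1.9700e-04 m)² = 1.219e-07 m²
R₍25₎ = ρL/A = (1.78×10^-8)(1.49)/(1.219e-07) = 0.2175 Ω
R₍238₎ = R₍25₎(1 + αΔT) = 0.2175 × (1 + 0.0036×213) = 0.3843 Ω
P = I²R = (0.0407)² × 0.3843 = 6.37×10^-4 W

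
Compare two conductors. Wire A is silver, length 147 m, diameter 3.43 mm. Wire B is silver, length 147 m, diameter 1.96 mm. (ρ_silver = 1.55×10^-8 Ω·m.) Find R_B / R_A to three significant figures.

R ∝ ρL/d², so R_B/R_A = (d_A/d_B)²
= (3.43/1.96)² = 3.06

3.06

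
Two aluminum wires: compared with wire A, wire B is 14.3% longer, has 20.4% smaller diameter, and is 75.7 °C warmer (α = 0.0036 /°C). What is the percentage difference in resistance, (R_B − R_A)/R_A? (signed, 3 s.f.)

130%

R ∝ ρL/d² with ρ ∝ (1+αΔT), so R_B/R_A = (1 + 14.3/100) × (1 − 20.4/100)⁻² × (1 + 0.0036×75.7)
= 1.143 × 1.578 × 1.272 = 2.296
(R_B − R_A)/R_A = 2.296 − 1 = 130%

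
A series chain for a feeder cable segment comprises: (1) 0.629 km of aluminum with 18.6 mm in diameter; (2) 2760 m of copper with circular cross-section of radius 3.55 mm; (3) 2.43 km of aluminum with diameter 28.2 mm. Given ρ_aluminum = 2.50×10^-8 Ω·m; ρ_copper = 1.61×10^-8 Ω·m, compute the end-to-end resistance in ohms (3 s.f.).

1.28 Ω

Seg 1: A = π(d/2)² = π(9.3000e-03 m)² = 2.717e-04 m²
R_1 = (2.50×10^-8)(629)/(2.717e-04) = 0.05787 Ω
Seg 2: A = πr² = π(3.5500e-03 m)² = 3.959e-05 m²
R_2 = (1.61×10^-8)(2760)/(3.959e-05) = 1.122 Ω
Seg 3: A = π(d/2)² = π(1.4100e-02 m)² = 6.246e-04 m²
R_3 = (2.50×10^-8)(2430)/(6.246e-04) = 0.09727 Ω
R_total = R_1 + R_2 + R_3 = 1.28 Ω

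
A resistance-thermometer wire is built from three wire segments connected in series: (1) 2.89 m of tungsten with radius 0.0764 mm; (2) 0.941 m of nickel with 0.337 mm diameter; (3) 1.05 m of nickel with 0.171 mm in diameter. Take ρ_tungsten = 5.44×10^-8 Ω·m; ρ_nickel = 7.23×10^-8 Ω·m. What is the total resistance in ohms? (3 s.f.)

Seg 1: A = πr² = π(7.6400e-05 m)² = 1.834e-08 m²
R_1 = (5.44×10^-8)(2.89)/(1.834e-08) = 8.574 Ω
Seg 2: A = π(d/2)² = π(1.6850e-04 m)² = 8.920e-08 m²
R_2 = (7.23×10^-8)(0.941)/(8.920e-08) = 0.7627 Ω
Seg 3: A = π(d/2)² = π(8.5500e-05 m)² = 2.297e-08 m²
R_3 = (7.23×10^-8)(1.05)/(2.297e-08) = 3.306 Ω
R_total = R_1 + R_2 + R_3 = 12.6 Ω

12.6 Ω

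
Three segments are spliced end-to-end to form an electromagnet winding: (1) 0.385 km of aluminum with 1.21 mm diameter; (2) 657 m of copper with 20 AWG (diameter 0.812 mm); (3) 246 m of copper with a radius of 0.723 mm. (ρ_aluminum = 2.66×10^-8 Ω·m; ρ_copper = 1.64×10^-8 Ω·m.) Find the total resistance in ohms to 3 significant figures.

Seg 1: A = π(d/2)² = π(6.0500e-04 m)² = 1.150e-06 m²
R_1 = (2.66×10^-8)(385)/(1.150e-06) = 8.906 Ω
Seg 2: A = π(0.812/2 mm)² = π(4.0600e-04 m)² = 5.178e-07 m²
R_2 = (1.64×10^-8)(657)/(5.178e-07) = 20.81 Ω
Seg 3: A = πr² = π(7.2300e-04 m)² = 1.642e-06 m²
R_3 = (1.64×10^-8)(246)/(1.642e-06) = 2.457 Ω
R_total = R_1 + R_2 + R_3 = 32.2 Ω

32.2 Ω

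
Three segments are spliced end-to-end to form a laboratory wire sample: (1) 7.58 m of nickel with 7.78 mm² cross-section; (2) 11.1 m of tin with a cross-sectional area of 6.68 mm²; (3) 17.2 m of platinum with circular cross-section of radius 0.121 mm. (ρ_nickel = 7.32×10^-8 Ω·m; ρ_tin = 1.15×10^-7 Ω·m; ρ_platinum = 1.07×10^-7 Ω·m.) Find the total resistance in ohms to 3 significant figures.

40.3 Ω

Seg 1: A = 7.78 mm² = 7.780e-06 m²
R_1 = (7.32×10^-8)(7.58)/(7.780e-06) = 0.07132 Ω
Seg 2: A = 6.68 mm² = 6.680e-06 m²
R_2 = (1.15×10^-7)(11.1)/(6.680e-06) = 0.1911 Ω
Seg 3: A = πr² = π(1.2100e-04 m)² = 4.600e-08 m²
R_3 = (1.07×10^-7)(17.2)/(4.600e-08) = 40.01 Ω
R_total = R_1 + R_2 + R_3 = 40.3 Ω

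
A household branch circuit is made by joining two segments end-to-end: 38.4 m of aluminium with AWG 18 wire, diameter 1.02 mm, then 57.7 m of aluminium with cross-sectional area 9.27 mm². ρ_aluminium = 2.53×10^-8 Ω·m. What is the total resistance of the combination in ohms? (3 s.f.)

Segment 1: A = π(1.02/2 mm)² = π(5.1000e-04 m)² = 8.171e-07 m²
R₁ = ρL/A = (2.53×10^-8)(38.4)/(8.171e-07) = 1.189 Ω
Segment 2: A = 9.27 mm² = 9.270e-06 m²
R₂ = (2.53×10^-8)(57.7)/(9.270e-06) = 0.1575 Ω
R = R₁ + R₂ = 1.35 Ω

1.35 Ω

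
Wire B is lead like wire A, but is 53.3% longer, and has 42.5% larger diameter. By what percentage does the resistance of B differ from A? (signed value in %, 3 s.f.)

R ∝ L/d², so R_B/R_A = (1 + 53.3/100) × (1 + 42.5/100)⁻²
= 1.533 × 0.4925 = 0.7549
(R_B − R_A)/R_A = 0.7549 − 1 = -24.5%

-24.5%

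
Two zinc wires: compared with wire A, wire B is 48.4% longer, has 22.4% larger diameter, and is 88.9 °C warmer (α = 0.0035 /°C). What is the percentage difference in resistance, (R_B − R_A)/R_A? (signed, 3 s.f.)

R ∝ ρL/d² with ρ ∝ (1+αΔT), so R_B/R_A = (1 + 48.4/100) × (1 + 22.4/100)⁻² × (1 + 0.0035×88.9)
= 1.484 × 0.6675 × 1.311 = 1.299
(R_B − R_A)/R_A = 1.299 − 1 = 29.9%

29.9%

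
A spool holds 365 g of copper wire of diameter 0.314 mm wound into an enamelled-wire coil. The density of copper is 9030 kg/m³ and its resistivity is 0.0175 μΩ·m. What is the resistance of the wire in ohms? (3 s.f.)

ρ = 0.0175 μΩ·m = 1.75×10^-8 Ω·m
A = π(d/2)² = π(1.5700e-04 m)² = 7.7437e-08 m²
L = m/(density·A) = 0.365/(9030×7.7437e-08) = 522 m
R = ρL/A = (1.75×10^-8)(522)/(7.7437e-08) = 118 Ω

118 Ω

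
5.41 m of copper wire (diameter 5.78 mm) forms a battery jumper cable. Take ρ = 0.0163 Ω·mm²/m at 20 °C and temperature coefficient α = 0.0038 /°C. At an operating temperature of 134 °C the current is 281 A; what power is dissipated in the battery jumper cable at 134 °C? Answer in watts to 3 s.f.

ρ = 0.0163 Ω·mm²/m = 1.63×10^-8 Ω·m
A = π(d/2)² = π(2.8900e-03 m)² = 2.624e-05 m²
R₍20₎ = ρL/A = (1.63×10^-8)(5.41)/(2.624e-05) = 0.003361 Ω
R₍134₎ = R₍20₎(1 + αΔT) = 0.003361 × (1 + 0.0038×114) = 0.004817 Ω
P = I²R = (281)² × 0.004817 = 380 W

380 W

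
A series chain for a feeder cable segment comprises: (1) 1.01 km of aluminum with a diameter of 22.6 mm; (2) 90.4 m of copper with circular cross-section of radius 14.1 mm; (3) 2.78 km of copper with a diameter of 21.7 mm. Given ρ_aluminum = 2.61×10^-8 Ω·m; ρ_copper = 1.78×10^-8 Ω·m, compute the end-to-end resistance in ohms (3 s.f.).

Seg 1: A = π(d/2)² = π(1.1300e-02 m)² = 4.011e-04 m²
R_1 = (2.61×10^-8)(1010)/(4.011e-04) = 0.06571 Ω
Seg 2: A = πr² = π(1.4100e-02 m)² = 6.246e-04 m²
R_2 = (1.78×10^-8)(90.4)/(6.246e-04) = 0.002576 Ω
Seg 3: A = π(d/2)² = π(1.0850e-02 m)² = 3.698e-04 m²
R_3 = (1.78×10^-8)(2780)/(3.698e-04) = 0.1338 Ω
R_total = R_1 + R_2 + R_3 = 0.202 Ω

0.202 Ω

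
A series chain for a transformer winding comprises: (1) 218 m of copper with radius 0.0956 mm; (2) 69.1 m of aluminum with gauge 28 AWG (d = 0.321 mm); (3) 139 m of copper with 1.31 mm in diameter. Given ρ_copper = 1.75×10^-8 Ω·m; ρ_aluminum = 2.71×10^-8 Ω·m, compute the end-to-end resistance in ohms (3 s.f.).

158 Ω

Seg 1: A = πr² = π(9.5600e-05 m)² = 2.871e-08 m²
R_1 = (1.75×10^-8)(218)/(2.871e-08) = 132.9 Ω
Seg 2: A = π(0.321/2 mm)² = π(1.6050e-04 m)² = 8.093e-08 m²
R_2 = (2.71×10^-8)(69.1)/(8.093e-08) = 23.14 Ω
Seg 3: A = π(d/2)² = π(6.5500e-04 m)² = 1.348e-06 m²
R_3 = (1.75×10^-8)(139)/(1.348e-06) = 1.805 Ω
R_total = R_1 + R_2 + R_3 = 158 Ω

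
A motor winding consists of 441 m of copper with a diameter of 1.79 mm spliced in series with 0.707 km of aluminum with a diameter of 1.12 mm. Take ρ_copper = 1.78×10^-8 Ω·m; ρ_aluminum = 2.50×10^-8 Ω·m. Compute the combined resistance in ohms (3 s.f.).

21.1 Ω

Segment 1: A = π(d/2)² = π(8.9500e-04 m)² = 2.516e-06 m²
R₁ = ρL/A = (1.78×10^-8)(441)/(2.516e-06) = 3.119 Ω
Segment 2: A = π(d/2)² = π(5.6000e-04 m)² = 9.852e-07 m²
R₂ = (2.50×10^-8)(707)/(9.852e-07) = 17.94 Ω
R = R₁ + R₂ = 21.1 Ω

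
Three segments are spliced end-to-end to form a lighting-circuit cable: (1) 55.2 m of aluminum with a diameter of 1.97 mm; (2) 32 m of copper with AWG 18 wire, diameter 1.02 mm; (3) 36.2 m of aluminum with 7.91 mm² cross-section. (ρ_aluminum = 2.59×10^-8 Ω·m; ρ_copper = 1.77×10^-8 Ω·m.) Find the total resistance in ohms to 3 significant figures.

1.28 Ω

Seg 1: A = π(d/2)² = π(9.8500e-04 m)² = 3.048e-06 m²
R_1 = (2.59×10^-8)(55.2)/(3.048e-06) = 0.469 Ω
Seg 2: A = π(1.02/2 mm)² = π(5.1000e-04 m)² = 8.171e-07 m²
R_2 = (1.77×10^-8)(32)/(8.171e-07) = 0.6932 Ω
Seg 3: A = 7.91 mm² = 7.910e-06 m²
R_3 = (2.59×10^-8)(36.2)/(7.910e-06) = 0.1185 Ω
R_total = R_1 + R_2 + R_3 = 1.28 Ω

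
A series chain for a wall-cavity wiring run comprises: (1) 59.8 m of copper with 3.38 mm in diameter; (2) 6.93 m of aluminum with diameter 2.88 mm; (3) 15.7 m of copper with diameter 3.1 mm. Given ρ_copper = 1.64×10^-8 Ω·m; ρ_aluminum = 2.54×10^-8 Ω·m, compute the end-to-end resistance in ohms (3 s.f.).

0.170 Ω

Seg 1: A = π(d/2)² = π(1.6900e-03 m)² = 8.973e-06 m²
R_1 = (1.64×10^-8)(59.8)/(8.973e-06) = 0.1093 Ω
Seg 2: A = π(d/2)² = π(1.4400e-03 m)² = 6.514e-06 m²
R_2 = (2.54×10^-8)(6.93)/(6.514e-06) = 0.02702 Ω
Seg 3: A = π(d/2)² = π(1.5500e-03 m)² = 7.548e-06 m²
R_3 = (1.64×10^-8)(15.7)/(7.548e-06) = 0.03411 Ω
R_total = R_1 + R_2 + R_3 = 0.170 Ω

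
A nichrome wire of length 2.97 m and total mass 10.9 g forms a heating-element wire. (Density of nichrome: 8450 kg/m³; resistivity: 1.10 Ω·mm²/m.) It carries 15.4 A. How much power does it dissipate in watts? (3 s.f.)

1780 W

ρ = 1.10 Ω·mm²/m = 1.10×10^-6 Ω·m
A = m/(density·L) = 0.0109/(8450×2.97) = 4.3432e-07 m²
R = ρL/A = (1.10×10^-6)(2.97)/(4.3432e-07) = 7.522 Ω
P = I²R = (15.4)² × 7.522 = 1780 W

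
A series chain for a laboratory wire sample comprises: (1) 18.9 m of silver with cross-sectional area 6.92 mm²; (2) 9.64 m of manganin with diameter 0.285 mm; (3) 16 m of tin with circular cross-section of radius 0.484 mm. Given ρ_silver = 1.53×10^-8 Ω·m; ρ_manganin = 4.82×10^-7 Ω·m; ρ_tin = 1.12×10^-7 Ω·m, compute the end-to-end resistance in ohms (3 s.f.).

75.3 Ω

Seg 1: A = 6.92 mm² = 6.920e-06 m²
R_1 = (1.53×10^-8)(18.9)/(6.920e-06) = 0.04179 Ω
Seg 2: A = π(d/2)² = π(1.4250e-04 m)² = 6.379e-08 m²
R_2 = (4.82×10^-7)(9.64)/(6.379e-08) = 72.84 Ω
Seg 3: A = πr² = π(4.8400e-04 m)² = 7.359e-07 m²
R_3 = (1.12×10^-7)(16)/(7.359e-07) = 2.435 Ω
R_total = R_1 + R_2 + R_3 = 75.3 Ω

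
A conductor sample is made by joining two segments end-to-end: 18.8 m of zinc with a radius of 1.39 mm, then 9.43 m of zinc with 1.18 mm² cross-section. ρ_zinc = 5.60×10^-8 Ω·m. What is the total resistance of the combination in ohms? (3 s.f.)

Segment 1: A = πr² = π(1.3900e-03 m)² = 6.070e-06 m²
R₁ = ρL/A = (5.60×10^-8)(18.8)/(6.070e-06) = 0.1734 Ω
Segment 2: A = 1.18 mm² = 1.180e-06 m²
R₂ = (5.60×10^-8)(9.43)/(1.180e-06) = 0.4475 Ω
R = R₁ + R₂ = 0.621 Ω

0.621 Ω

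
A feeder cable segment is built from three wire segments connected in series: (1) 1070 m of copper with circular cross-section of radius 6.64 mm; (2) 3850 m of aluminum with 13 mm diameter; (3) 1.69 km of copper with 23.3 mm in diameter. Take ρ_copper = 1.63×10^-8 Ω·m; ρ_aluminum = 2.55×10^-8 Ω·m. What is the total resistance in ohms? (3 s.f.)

0.930 Ω

Seg 1: A = πr² = π(6.6400e-03 m)² = 1.385e-04 m²
R_1 = (1.63×10^-8)(1070)/(1.385e-04) = 0.1259 Ω
Seg 2: A = π(d/2)² = π(6.5000e-03 m)² = 1.327e-04 m²
R_2 = (2.55×10^-8)(3850)/(1.327e-04) = 0.7396 Ω
Seg 3: A = π(d/2)² = π(1.1650e-02 m)² = 4.264e-04 m²
R_3 = (1.63×10^-8)(1690)/(4.264e-04) = 0.06461 Ω
R_total = R_1 + R_2 + R_3 = 0.930 Ω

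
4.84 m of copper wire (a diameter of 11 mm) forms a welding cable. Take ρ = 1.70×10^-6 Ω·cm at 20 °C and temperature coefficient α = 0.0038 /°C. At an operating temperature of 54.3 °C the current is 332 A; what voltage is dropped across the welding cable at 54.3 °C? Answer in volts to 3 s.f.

0.325 V

ρ = 1.70×10^-6 Ω·cm = 1.70×10^-8 Ω·m
A = π(d/2)² = π(5.5000e-03 m)² = 9.503e-05 m²
R₍20₎ = ρL/A = (1.70×10^-8)(4.84)/(9.503e-05) = 8.658×10^-4 Ω
R₍54.3₎ = R₍20₎(1 + αΔT) = 8.658×10^-4 × (1 + 0.0038×34.3) = 9.787×10^-4 Ω
V = IR = 332 × 9.787×10^-4 = 0.325 V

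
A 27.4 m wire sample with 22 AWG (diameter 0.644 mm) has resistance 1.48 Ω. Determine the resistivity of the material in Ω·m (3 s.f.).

A = π(0.644/2 mm)² = π(3.2200e-04 m)² = 3.257e-07 m²
ρ = RA/L = (1.48)(3.257e-07)/(27.4) = 1.76×10^-8 Ω·m

1.76×10^-8 Ω·m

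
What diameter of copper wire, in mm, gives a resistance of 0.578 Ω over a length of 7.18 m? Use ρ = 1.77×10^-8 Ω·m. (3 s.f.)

0.529 mm

A = ρL/R = (1.77×10^-8)(7.18)/(0.578) = 2.199e-07 m²
d = 2√(A/π) = 5.291e-04 m = 0.529 mm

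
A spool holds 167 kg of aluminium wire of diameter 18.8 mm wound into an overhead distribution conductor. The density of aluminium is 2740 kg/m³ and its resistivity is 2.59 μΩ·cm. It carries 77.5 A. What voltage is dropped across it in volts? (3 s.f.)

1.59 V

ρ = 2.59 μΩ·cm = 2.59×10^-8 Ω·m
A = π(d/2)² = π(9.4000e-03 m)² = 2.7759e-04 m²
L = m/(density·A) = 167/(2740×2.7759e-04) = 219.6 m
R = ρL/A = (2.59×10^-8)(219.6)/(2.7759e-04) = 0.02049 Ω
V = IR = 77.5 × 0.02049 = 1.59 V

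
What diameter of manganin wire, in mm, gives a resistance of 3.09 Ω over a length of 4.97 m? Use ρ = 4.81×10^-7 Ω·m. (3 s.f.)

A = ρL/R = (4.81×10^-7)(4.97)/(3.09) = 7.736e-07 m²
d = 2√(A/π) = 9.925e-04 m = 0.992 mm

0.992 mm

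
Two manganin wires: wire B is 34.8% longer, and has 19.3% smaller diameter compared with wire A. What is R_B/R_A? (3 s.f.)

2.07

R ∝ L/d², so R_B/R_A = (1 + 34.8/100) × (1 − 19.3/100)⁻²
= 1.348 × 1.536 = 2.07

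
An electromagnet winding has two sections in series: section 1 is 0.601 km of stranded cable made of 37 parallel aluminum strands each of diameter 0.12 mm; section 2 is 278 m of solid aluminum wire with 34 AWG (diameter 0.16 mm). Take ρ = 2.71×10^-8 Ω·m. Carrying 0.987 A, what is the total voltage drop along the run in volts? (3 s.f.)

Section 1: A_strand = π(6.0000e-05)² = 1.131e-08 m²; R₁ = ρL/(N·A_s) = (2.71×10^-8)(601)/(37×1.131e-08) = 38.92 Ω
Section 2: A = π(0.16/2 mm)² = π(8.0000e-05 m)² = 2.011e-08 m²
R₂ = (2.71×10^-8)(278)/(2.011e-08) = 374.7 Ω
R = R₁ + R₂ = 413.6 Ω
V = IR = 0.987 × 413.6 = 408 V

408 V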